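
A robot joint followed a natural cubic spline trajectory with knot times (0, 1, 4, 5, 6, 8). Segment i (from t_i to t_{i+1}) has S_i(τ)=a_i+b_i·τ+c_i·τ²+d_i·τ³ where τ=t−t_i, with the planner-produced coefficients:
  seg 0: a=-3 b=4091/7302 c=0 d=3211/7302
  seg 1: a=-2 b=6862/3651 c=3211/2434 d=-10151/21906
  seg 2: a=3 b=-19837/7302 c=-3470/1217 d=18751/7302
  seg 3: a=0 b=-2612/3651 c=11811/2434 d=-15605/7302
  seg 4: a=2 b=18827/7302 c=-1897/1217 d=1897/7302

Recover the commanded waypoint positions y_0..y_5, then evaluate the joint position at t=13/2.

y_0=-3 y_1=-2 y_2=3 y_3=0 y_4=2 y_5=3
S(13/2) = 57091/19472

y_0 = S_0(0) = a_0 = -3
y_1 = S_1(0) = a_1 = -2
y_2 = S_2(0) = a_2 = 3
y_3 = S_3(0) = a_3 = 0
y_4 = S_4(0) = a_4 = 2
y_5 = S_4(2) = 3
t_q=13/2 is in segment 4 (τ=1/2); S_4(τ)=57091/19472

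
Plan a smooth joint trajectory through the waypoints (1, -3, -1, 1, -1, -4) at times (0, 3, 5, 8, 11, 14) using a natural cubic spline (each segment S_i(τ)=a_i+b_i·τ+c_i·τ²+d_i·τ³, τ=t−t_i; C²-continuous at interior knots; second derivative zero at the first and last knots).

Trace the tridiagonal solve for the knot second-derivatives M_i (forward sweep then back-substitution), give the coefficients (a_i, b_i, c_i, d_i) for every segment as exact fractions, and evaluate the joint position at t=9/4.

  seg 0: a=1 b=-1363/660 c=0 d=161/1980
  seg 1: a=-3 b=43/330 c=161/220 d=-49/330
  seg 2: a=-1 b=421/330 c=-7/44 d=-29/1980
  seg 3: a=1 b=-49/660 c=-16/55 d=37/1188
  seg 4: a=-1 b=-323/330 c=-7/660 d=7/5940
S(9/4) = -38303/14080

Δ: Δ0=-4/3, Δ1=1, Δ2=2/3, Δ3=-2/3, Δ4=-1
row 1: diag=10, rhs=14; c'=1/5, d'=7/5
row 2: denom=10−2·1/5=48/5; d'=(-2−2·7/5)/(48/5)=-1/2
row 3: denom=12−3·5/16=177/16; d'=(-8−3·-1/2)/(177/16)=-104/177
row 4: denom=12−3·16/59=660/59; d'=(-2−3·-104/177)/(660/59)=-7/330
back: M4=-7/330
back: M3=-104/177−16/59·-7/330=-32/55
back: M2=-1/2−5/16·-32/55=-7/22
back: M1=7/5−1/5·-7/22=161/110
M: M0=0, M1=161/110, M2=-7/22, M3=-32/55, M4=-7/330, M5=0
seg 0: a=1, c=M0/2=0, d=(M1−M0)/(6·3)=161/1980, b=Δ0−h0·(2M0+M1)/6=-1363/660
seg 1: a=-3, c=M1/2=161/220, d=(M2−M1)/(6·2)=-49/330, b=Δ1−h1·(2M1+M2)/6=43/330
seg 2: a=-1, c=M2/2=-7/44, d=(M3−M2)/(6·3)=-29/1980, b=Δ2−h2·(2M2+M3)/6=421/330
seg 3: a=1, c=M3/2=-16/55, d=(M4−M3)/(6·3)=37/1188, b=Δ3−h3·(2M3+M4)/6=-49/660
seg 4: a=-1, c=M4/2=-7/660, d=(M5−M4)/(6·3)=7/5940, b=Δ4−h4·(2M4+M5)/6=-323/330
t_q=9/4 → seg 0, τ=9/4; S=1+-1363/660·τ+0·τ²+161/1980·τ³=-38303/14080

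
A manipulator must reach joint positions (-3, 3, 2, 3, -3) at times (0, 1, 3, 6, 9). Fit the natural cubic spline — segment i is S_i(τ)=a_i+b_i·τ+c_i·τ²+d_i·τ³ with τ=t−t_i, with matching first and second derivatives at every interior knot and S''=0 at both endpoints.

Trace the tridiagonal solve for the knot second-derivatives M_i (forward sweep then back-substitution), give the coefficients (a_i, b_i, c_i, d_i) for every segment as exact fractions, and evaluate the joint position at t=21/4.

Δ: Δ0=6, Δ1=-1/2, Δ2=1/3, Δ3=-2
row 1: diag=6, rhs=-39; c'=1/3, d'=-13/2
row 2: denom=10−2·1/3=28/3; d'=(5−2·-13/2)/(28/3)=27/14
row 3: denom=12−3·9/28=309/28; d'=(-14−3·27/14)/(309/28)=-554/309
back: M3=-554/309
back: M2=27/14−9/28·-554/309=258/103
back: M1=-13/2−1/3·258/103=-1511/206
M: M0=0, M1=-1511/206, M2=258/103, M3=-554/309, M4=0
seg 0: a=-3, c=M0/2=0, d=(M1−M0)/(6·1)=-1511/1236, b=Δ0−h0·(2M0+M1)/6=8927/1236
seg 1: a=3, c=M1/2=-1511/412, d=(M2−M1)/(6·2)=2027/2472, b=Δ1−h1·(2M1+M2)/6=2197/618
seg 2: a=2, c=M2/2=129/103, d=(M3−M2)/(6·3)=-664/2781, b=Δ2−h2·(2M2+M3)/6=-394/309
seg 3: a=3, c=M3/2=-277/309, d=(M4−M3)/(6·3)=277/2781, b=Δ3−h3·(2M3+M4)/6=-64/309
t_q=21/4 → seg 2, τ=9/4; S=2+-394/309·τ+129/103·τ²+-664/2781·τ³=4535/1648

  seg 0: a=-3 b=8927/1236 c=0 d=-1511/1236
  seg 1: a=3 b=2197/618 c=-1511/412 d=2027/2472
  seg 2: a=2 b=-394/309 c=129/103 d=-664/2781
  seg 3: a=3 b=-64/309 c=-277/309 d=277/2781
S(21/4) = 4535/1648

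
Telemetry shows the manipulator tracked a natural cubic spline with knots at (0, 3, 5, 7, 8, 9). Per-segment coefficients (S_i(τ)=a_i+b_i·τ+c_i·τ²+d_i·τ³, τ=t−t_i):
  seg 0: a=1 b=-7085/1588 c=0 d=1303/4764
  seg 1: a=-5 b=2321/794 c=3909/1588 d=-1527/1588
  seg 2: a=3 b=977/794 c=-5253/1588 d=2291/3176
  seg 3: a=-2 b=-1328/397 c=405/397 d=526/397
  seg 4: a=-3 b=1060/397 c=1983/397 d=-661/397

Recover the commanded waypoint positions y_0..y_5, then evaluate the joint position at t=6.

y_0 = S_0(0) = a_0 = 1
y_1 = S_1(0) = a_1 = -5
y_2 = S_2(0) = a_2 = 3
y_3 = S_3(0) = a_3 = -2
y_4 = S_4(0) = a_4 = -3
y_5 = S_4(1) = 3
t_q=6 is in segment 2 (τ=1); S_2(τ)=5221/3176

y_0=1 y_1=-5 y_2=3 y_3=-2 y_4=-3 y_5=3
S(6) = 5221/3176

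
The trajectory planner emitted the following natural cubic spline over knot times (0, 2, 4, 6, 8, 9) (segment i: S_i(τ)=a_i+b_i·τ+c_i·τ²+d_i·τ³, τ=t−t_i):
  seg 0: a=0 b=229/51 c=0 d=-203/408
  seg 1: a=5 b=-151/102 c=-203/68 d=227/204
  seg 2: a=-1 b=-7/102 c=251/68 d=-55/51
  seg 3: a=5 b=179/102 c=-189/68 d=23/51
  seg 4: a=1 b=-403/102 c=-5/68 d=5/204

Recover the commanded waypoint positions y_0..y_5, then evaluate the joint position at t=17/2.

y_0 = S_0(0) = a_0 = 0
y_1 = S_1(0) = a_1 = 5
y_2 = S_2(0) = a_2 = -1
y_3 = S_3(0) = a_3 = 5
y_4 = S_4(0) = a_4 = 1
y_5 = S_4(1) = -3
t_q=17/2 is in segment 4 (τ=1/2); S_4(τ)=-539/544

y_0=0 y_1=5 y_2=-1 y_3=5 y_4=1 y_5=-3
S(17/2) = -539/544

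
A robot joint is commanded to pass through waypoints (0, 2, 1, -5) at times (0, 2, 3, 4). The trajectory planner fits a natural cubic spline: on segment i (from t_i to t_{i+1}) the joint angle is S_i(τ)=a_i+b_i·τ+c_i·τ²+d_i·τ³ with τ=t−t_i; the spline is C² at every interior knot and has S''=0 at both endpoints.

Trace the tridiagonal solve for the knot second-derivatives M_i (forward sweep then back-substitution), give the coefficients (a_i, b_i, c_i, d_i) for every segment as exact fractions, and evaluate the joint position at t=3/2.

Δ: Δ0=1, Δ1=-1, Δ2=-6
row 1: diag=6, rhs=-12; c'=1/6, d'=-2
row 2: denom=4−1·1/6=23/6; d'=(-30−1·-2)/(23/6)=-168/23
back: M2=-168/23
back: M1=-2−1/6·-168/23=-18/23
M: M0=0, M1=-18/23, M2=-168/23, M3=0
seg 0: a=0, c=M0/2=0, d=(M1−M0)/(6·2)=-3/46, b=Δ0−h0·(2M0+M1)/6=29/23
seg 1: a=2, c=M1/2=-9/23, d=(M2−M1)/(6·1)=-25/23, b=Δ1−h1·(2M1+M2)/6=11/23
seg 2: a=1, c=M2/2=-84/23, d=(M3−M2)/(6·1)=28/23, b=Δ2−h2·(2M2+M3)/6=-82/23
t_q=3/2 → seg 0, τ=3/2; S=0+29/23·τ+0·τ²+-3/46·τ³=615/368

  seg 0: a=0 b=29/23 c=0 d=-3/46
  seg 1: a=2 b=11/23 c=-9/23 d=-25/23
  seg 2: a=1 b=-82/23 c=-84/23 d=28/23
S(3/2) = 615/368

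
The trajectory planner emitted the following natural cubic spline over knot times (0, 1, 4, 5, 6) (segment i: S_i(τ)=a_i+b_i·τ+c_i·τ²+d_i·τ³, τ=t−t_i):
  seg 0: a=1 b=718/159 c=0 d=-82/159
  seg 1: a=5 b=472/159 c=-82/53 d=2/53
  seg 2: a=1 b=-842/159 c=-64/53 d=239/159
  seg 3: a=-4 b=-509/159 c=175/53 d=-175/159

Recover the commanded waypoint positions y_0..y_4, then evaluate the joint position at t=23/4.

y_0=1 y_1=5 y_2=1 y_3=-4 y_4=-5
S(23/4) = -16987/3392

y_0 = S_0(0) = a_0 = 1
y_1 = S_1(0) = a_1 = 5
y_2 = S_2(0) = a_2 = 1
y_3 = S_3(0) = a_3 = -4
y_4 = S_3(1) = -5
t_q=23/4 is in segment 3 (τ=3/4); S_3(τ)=-16987/3392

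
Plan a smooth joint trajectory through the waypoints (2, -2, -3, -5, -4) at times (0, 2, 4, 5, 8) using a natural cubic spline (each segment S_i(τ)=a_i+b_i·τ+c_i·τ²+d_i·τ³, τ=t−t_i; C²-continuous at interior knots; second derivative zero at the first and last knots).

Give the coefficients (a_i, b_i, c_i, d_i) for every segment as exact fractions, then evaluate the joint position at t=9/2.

Δ: Δ0=-2, Δ1=-1/2, Δ2=-2, Δ3=1/3
row 1: diag=8, rhs=9; c'=1/4, d'=9/8
row 2: denom=6−2·1/4=11/2; d'=(-9−2·9/8)/(11/2)=-45/22
row 3: denom=8−1·2/11=86/11; d'=(14−1·-45/22)/(86/11)=353/172
back: M3=353/172
back: M2=-45/22−2/11·353/172=-104/43
back: M1=9/8−1/4·-104/43=595/344
M: M0=0, M1=595/344, M2=-104/43, M3=353/172, M4=0
seg 0: a=2, c=M0/2=0, d=(M1−M0)/(6·2)=595/4128, b=Δ0−h0·(2M0+M1)/6=-2659/1032
seg 1: a=-2, c=M1/2=595/688, d=(M2−M1)/(6·2)=-1427/4128, b=Δ1−h1·(2M1+M2)/6=-437/516
seg 2: a=-3, c=M2/2=-52/43, d=(M3−M2)/(6·1)=769/1032, b=Δ2−h2·(2M2+M3)/6=-1585/1032
seg 3: a=-5, c=M3/2=353/344, d=(M4−M3)/(6·3)=-353/3096, b=Δ3−h3·(2M3+M4)/6=-887/516
t_q=9/2 → seg 2, τ=1/2; S=-3+-1585/1032·τ+-52/43·τ²+769/1032·τ³=-10945/2752

  seg 0: a=2 b=-2659/1032 c=0 d=595/4128
  seg 1: a=-2 b=-437/516 c=595/688 d=-1427/4128
  seg 2: a=-3 b=-1585/1032 c=-52/43 d=769/1032
  seg 3: a=-5 b=-887/516 c=353/344 d=-353/3096
S(9/2) = -10945/2752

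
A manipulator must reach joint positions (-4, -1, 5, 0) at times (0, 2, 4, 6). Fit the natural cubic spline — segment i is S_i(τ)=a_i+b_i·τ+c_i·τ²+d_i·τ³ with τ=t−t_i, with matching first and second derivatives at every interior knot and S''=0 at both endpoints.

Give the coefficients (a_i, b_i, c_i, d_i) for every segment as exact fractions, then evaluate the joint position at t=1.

Δ: Δ0=3/2, Δ1=3, Δ2=-5/2
row 1: diag=8, rhs=9; c'=1/4, d'=9/8
row 2: denom=8−2·1/4=15/2; d'=(-33−2·9/8)/(15/2)=-47/10
back: M2=-47/10
back: M1=9/8−1/4·-47/10=23/10
M: M0=0, M1=23/10, M2=-47/10, M3=0
seg 0: a=-4, c=M0/2=0, d=(M1−M0)/(6·2)=23/120, b=Δ0−h0·(2M0+M1)/6=11/15
seg 1: a=-1, c=M1/2=23/20, d=(M2−M1)/(6·2)=-7/12, b=Δ1−h1·(2M1+M2)/6=91/30
seg 2: a=5, c=M2/2=-47/20, d=(M3−M2)/(6·2)=47/120, b=Δ2−h2·(2M2+M3)/6=19/30
t_q=1 → seg 0, τ=1; S=-4+11/15·τ+0·τ²+23/120·τ³=-123/40

  seg 0: a=-4 b=11/15 c=0 d=23/120
  seg 1: a=-1 b=91/30 c=23/20 d=-7/12
  seg 2: a=5 b=19/30 c=-47/20 d=47/120
S(1) = -123/40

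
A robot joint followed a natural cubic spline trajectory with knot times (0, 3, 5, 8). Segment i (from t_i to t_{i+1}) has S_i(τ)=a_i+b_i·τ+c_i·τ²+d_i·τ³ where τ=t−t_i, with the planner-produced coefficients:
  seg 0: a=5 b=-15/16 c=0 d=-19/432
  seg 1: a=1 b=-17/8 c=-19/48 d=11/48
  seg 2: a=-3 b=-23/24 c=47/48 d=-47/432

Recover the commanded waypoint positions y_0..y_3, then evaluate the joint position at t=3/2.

y_0 = S_0(0) = a_0 = 5
y_1 = S_1(0) = a_1 = 1
y_2 = S_2(0) = a_2 = -3
y_3 = S_2(3) = 0
t_q=3/2 is in segment 0 (τ=3/2); S_0(τ)=441/128

y_0=5 y_1=1 y_2=-3 y_3=0
S(3/2) = 441/128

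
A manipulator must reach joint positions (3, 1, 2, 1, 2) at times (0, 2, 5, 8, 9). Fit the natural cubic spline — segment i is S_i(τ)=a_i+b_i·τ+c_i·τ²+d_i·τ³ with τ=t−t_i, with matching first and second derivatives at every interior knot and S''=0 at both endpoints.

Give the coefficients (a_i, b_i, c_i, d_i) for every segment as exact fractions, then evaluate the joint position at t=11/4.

Δ: Δ0=-1, Δ1=1/3, Δ2=-1/3, Δ3=1
row 1: diag=10, rhs=8; c'=3/10, d'=4/5
row 2: denom=12−3·3/10=111/10; d'=(-4−3·4/5)/(111/10)=-64/111
row 3: denom=8−3·10/37=266/37; d'=(8−3·-64/111)/(266/37)=180/133
back: M3=180/133
back: M2=-64/111−10/37·180/133=-376/399
back: M1=4/5−3/10·-376/399=144/133
M: M0=0, M1=144/133, M2=-376/399, M3=180/133, M4=0
seg 0: a=3, c=M0/2=0, d=(M1−M0)/(6·2)=12/133, b=Δ0−h0·(2M0+M1)/6=-181/133
seg 1: a=1, c=M1/2=72/133, d=(M2−M1)/(6·3)=-404/3591, b=Δ1−h1·(2M1+M2)/6=-37/133
seg 2: a=2, c=M2/2=-188/399, d=(M3−M2)/(6·3)=458/3591, b=Δ2−h2·(2M2+M3)/6=-9/133
seg 3: a=1, c=M3/2=90/133, d=(M4−M3)/(6·1)=-30/133, b=Δ3−h3·(2M3+M4)/6=73/133
t_q=11/4 → seg 1, τ=3/4; S=1+-37/133·τ+72/133·τ²+-404/3591·τ³=2231/2128

  seg 0: a=3 b=-181/133 c=0 d=12/133
  seg 1: a=1 b=-37/133 c=72/133 d=-404/3591
  seg 2: a=2 b=-9/133 c=-188/399 d=458/3591
  seg 3: a=1 b=73/133 c=90/133 d=-30/133
S(11/4) = 2231/2128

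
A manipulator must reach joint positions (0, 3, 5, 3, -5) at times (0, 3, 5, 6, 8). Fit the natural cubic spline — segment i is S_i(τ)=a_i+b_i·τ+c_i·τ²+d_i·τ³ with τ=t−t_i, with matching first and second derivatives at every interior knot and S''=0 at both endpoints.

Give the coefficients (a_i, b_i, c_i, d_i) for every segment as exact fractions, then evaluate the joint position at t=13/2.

Δ: Δ0=1, Δ1=1, Δ2=-2, Δ3=-4
row 1: diag=10, rhs=0; c'=1/5, d'=0
row 2: denom=6−2·1/5=28/5; d'=(-18−2·0)/(28/5)=-45/14
row 3: denom=6−1·5/28=163/28; d'=(-12−1·-45/14)/(163/28)=-246/163
back: M3=-246/163
back: M2=-45/14−5/28·-246/163=-480/163
back: M1=0−1/5·-480/163=96/163
M: M0=0, M1=96/163, M2=-480/163, M3=-246/163, M4=0
seg 0: a=0, c=M0/2=0, d=(M1−M0)/(6·3)=16/489, b=Δ0−h0·(2M0+M1)/6=115/163
seg 1: a=3, c=M1/2=48/163, d=(M2−M1)/(6·2)=-48/163, b=Δ1−h1·(2M1+M2)/6=259/163
seg 2: a=5, c=M2/2=-240/163, d=(M3−M2)/(6·1)=39/163, b=Δ2−h2·(2M2+M3)/6=-125/163
seg 3: a=3, c=M3/2=-123/163, d=(M4−M3)/(6·2)=41/326, b=Δ3−h3·(2M3+M4)/6=-488/163
t_q=13/2 → seg 3, τ=1/2; S=3+-488/163·τ+-123/163·τ²+41/326·τ³=3469/2608

  seg 0: a=0 b=115/163 c=0 d=16/489
  seg 1: a=3 b=259/163 c=48/163 d=-48/163
  seg 2: a=5 b=-125/163 c=-240/163 d=39/163
  seg 3: a=3 b=-488/163 c=-123/163 d=41/326
S(13/2) = 3469/2608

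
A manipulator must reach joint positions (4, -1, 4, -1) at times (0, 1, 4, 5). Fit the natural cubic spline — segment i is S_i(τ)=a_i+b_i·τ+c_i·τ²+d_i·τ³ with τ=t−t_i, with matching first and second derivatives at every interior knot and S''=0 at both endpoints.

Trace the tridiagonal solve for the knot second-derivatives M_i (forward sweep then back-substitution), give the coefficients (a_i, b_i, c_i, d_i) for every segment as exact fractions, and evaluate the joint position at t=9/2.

Δ: Δ0=-5, Δ1=5/3, Δ2=-5
row 1: diag=8, rhs=40; c'=3/8, d'=5
row 2: denom=8−3·3/8=55/8; d'=(-40−3·5)/(55/8)=-8
back: M2=-8
back: M1=5−3/8·-8=8
M: M0=0, M1=8, M2=-8, M3=0
seg 0: a=4, c=M0/2=0, d=(M1−M0)/(6·1)=4/3, b=Δ0−h0·(2M0+M1)/6=-19/3
seg 1: a=-1, c=M1/2=4, d=(M2−M1)/(6·3)=-8/9, b=Δ1−h1·(2M1+M2)/6=-7/3
seg 2: a=4, c=M2/2=-4, d=(M3−M2)/(6·1)=4/3, b=Δ2−h2·(2M2+M3)/6=-7/3
t_q=9/2 → seg 2, τ=1/2; S=4+-7/3·τ+-4·τ²+4/3·τ³=2

  seg 0: a=4 b=-19/3 c=0 d=4/3
  seg 1: a=-1 b=-7/3 c=4 d=-8/9
  seg 2: a=4 b=-7/3 c=-4 d=4/3
S(9/2) = 2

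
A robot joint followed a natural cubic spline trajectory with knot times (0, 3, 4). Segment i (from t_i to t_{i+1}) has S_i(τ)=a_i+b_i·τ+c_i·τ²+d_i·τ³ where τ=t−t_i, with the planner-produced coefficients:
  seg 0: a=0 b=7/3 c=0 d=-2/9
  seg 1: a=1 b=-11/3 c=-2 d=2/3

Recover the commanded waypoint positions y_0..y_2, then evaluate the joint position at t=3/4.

y_0=0 y_1=1 y_2=-4
S(3/4) = 53/32

y_0 = S_0(0) = a_0 = 0
y_1 = S_1(0) = a_1 = 1
y_2 = S_1(1) = -4
t_q=3/4 is in segment 0 (τ=3/4); S_0(τ)=53/32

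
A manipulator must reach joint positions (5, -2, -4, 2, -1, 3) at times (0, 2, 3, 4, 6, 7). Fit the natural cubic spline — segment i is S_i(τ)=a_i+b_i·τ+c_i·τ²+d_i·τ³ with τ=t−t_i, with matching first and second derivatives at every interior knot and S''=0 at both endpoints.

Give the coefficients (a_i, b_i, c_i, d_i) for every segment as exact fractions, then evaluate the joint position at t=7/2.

Δ: Δ0=-7/2, Δ1=-2, Δ2=6, Δ3=-3/2, Δ4=4
row 1: diag=6, rhs=9; c'=1/6, d'=3/2
row 2: denom=4−1·1/6=23/6; d'=(48−1·3/2)/(23/6)=279/23
row 3: denom=6−1·6/23=132/23; d'=(-45−1·279/23)/(132/23)=-219/22
row 4: denom=6−2·23/66=175/33; d'=(33−2·-219/22)/(175/33)=1746/175
back: M4=1746/175
back: M3=-219/22−23/66·1746/175=-4701/350
back: M2=279/23−6/23·-4701/350=2736/175
back: M1=3/2−1/6·2736/175=-387/350
M: M0=0, M1=-387/350, M2=2736/175, M3=-4701/350, M4=1746/175, M5=0
seg 0: a=5, c=M0/2=0, d=(M1−M0)/(6·2)=-129/1400, b=Δ0−h0·(2M0+M1)/6=-548/175
seg 1: a=-2, c=M1/2=-387/700, d=(M2−M1)/(6·1)=279/100, b=Δ1−h1·(2M1+M2)/6=-1483/350
seg 2: a=-4, c=M2/2=1368/175, d=(M3−M2)/(6·1)=-3391/700, b=Δ2−h2·(2M2+M3)/6=2119/700
seg 3: a=2, c=M3/2=-4701/700, d=(M4−M3)/(6·2)=2731/1400, b=Δ3−h3·(2M3+M4)/6=289/70
seg 4: a=-1, c=M4/2=873/175, d=(M5−M4)/(6·1)=-291/175, b=Δ4−h4·(2M4+M5)/6=118/175
t_q=7/2 → seg 2, τ=1/2; S=-4+2119/700·τ+1368/175·τ²+-3391/700·τ³=-6371/5600

  seg 0: a=5 b=-548/175 c=0 d=-129/1400
  seg 1: a=-2 b=-1483/350 c=-387/700 d=279/100
  seg 2: a=-4 b=2119/700 c=1368/175 d=-3391/700
  seg 3: a=2 b=289/70 c=-4701/700 d=2731/1400
  seg 4: a=-1 b=118/175 c=873/175 d=-291/175
S(7/2) = -6371/5600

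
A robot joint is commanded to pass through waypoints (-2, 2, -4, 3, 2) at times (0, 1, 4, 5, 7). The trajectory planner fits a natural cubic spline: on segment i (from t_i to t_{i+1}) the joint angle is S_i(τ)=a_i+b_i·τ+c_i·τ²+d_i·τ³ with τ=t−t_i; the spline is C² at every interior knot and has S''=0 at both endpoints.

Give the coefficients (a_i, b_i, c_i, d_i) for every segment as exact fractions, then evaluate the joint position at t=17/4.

  seg 0: a=-2 b=3509/644 c=0 d=-933/644
  seg 1: a=2 b=355/322 c=-2799/644 d=711/644
  seg 2: a=-4 b=3113/644 c=900/161 d=-315/92
  seg 3: a=3 b=1849/322 c=-3015/644 d=1005/1288
S(17/4) = -102861/41216

Δ: Δ0=4, Δ1=-2, Δ2=7, Δ3=-1/2
row 1: diag=8, rhs=-36; c'=3/8, d'=-9/2
row 2: denom=8−3·3/8=55/8; d'=(54−3·-9/2)/(55/8)=108/11
row 3: denom=6−1·8/55=322/55; d'=(-45−1·108/11)/(322/55)=-3015/322
back: M3=-3015/322
back: M2=108/11−8/55·-3015/322=1800/161
back: M1=-9/2−3/8·1800/161=-2799/322
M: M0=0, M1=-2799/322, M2=1800/161, M3=-3015/322, M4=0
seg 0: a=-2, c=M0/2=0, d=(M1−M0)/(6·1)=-933/644, b=Δ0−h0·(2M0+M1)/6=3509/644
seg 1: a=2, c=M1/2=-2799/644, d=(M2−M1)/(6·3)=711/644, b=Δ1−h1·(2M1+M2)/6=355/322
seg 2: a=-4, c=M2/2=900/161, d=(M3−M2)/(6·1)=-315/92, b=Δ2−h2·(2M2+M3)/6=3113/644
seg 3: a=3, c=M3/2=-3015/644, d=(M4−M3)/(6·2)=1005/1288, b=Δ3−h3·(2M3+M4)/6=1849/322
t_q=17/4 → seg 2, τ=1/4; S=-4+3113/644·τ+900/161·τ²+-315/92·τ³=-102861/41216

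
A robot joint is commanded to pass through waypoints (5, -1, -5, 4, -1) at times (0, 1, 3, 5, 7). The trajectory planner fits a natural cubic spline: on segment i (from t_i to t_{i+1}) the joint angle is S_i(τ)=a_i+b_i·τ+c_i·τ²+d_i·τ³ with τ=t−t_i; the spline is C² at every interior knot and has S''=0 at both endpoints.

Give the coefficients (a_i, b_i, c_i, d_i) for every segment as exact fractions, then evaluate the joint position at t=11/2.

  seg 0: a=5 b=-519/82 c=0 d=27/82
  seg 1: a=-1 b=-219/41 c=81/82 d=14/41
  seg 2: a=-5 b=111/41 c=249/82 d=-351/328
  seg 3: a=4 b=165/82 c=-555/164 d=185/328
S(11/2) = 11101/2624

Δ: Δ0=-6, Δ1=-2, Δ2=9/2, Δ3=-5/2
row 1: diag=6, rhs=24; c'=1/3, d'=4
row 2: denom=8−2·1/3=22/3; d'=(39−2·4)/(22/3)=93/22
row 3: denom=8−2·3/11=82/11; d'=(-42−2·93/22)/(82/11)=-555/82
back: M3=-555/82
back: M2=93/22−3/11·-555/82=249/41
back: M1=4−1/3·249/41=81/41
M: M0=0, M1=81/41, M2=249/41, M3=-555/82, M4=0
seg 0: a=5, c=M0/2=0, d=(M1−M0)/(6·1)=27/82, b=Δ0−h0·(2M0+M1)/6=-519/82
seg 1: a=-1, c=M1/2=81/82, d=(M2−M1)/(6·2)=14/41, b=Δ1−h1·(2M1+M2)/6=-219/41
seg 2: a=-5, c=M2/2=249/82, d=(M3−M2)/(6·2)=-351/328, b=Δ2−h2·(2M2+M3)/6=111/41
seg 3: a=4, c=M3/2=-555/164, d=(M4−M3)/(6·2)=185/328, b=Δ3−h3·(2M3+M4)/6=165/82
t_q=11/2 → seg 3, τ=1/2; S=4+165/82·τ+-555/164·τ²+185/328·τ³=11101/2624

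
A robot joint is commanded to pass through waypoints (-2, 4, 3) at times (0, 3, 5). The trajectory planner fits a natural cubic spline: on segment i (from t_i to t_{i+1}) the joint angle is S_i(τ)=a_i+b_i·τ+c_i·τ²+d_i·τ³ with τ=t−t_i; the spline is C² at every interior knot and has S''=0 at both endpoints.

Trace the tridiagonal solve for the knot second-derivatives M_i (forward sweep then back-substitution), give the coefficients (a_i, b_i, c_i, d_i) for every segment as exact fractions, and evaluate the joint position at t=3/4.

  seg 0: a=-2 b=11/4 c=0 d=-1/12
  seg 1: a=4 b=1/2 c=-3/4 d=1/8
S(3/4) = 7/256

Δ: Δ0=2, Δ1=-1/2
row 1: diag=10, rhs=-15; c'=1/5, d'=-3/2
back: M1=-3/2
M: M0=0, M1=-3/2, M2=0
seg 0: a=-2, c=M0/2=0, d=(M1−M0)/(6·3)=-1/12, b=Δ0−h0·(2M0+M1)/6=11/4
seg 1: a=4, c=M1/2=-3/4, d=(M2−M1)/(6·2)=1/8, b=Δ1−h1·(2M1+M2)/6=1/2
t_q=3/4 → seg 0, τ=3/4; S=-2+11/4·τ+0·τ²+-1/12·τ³=7/256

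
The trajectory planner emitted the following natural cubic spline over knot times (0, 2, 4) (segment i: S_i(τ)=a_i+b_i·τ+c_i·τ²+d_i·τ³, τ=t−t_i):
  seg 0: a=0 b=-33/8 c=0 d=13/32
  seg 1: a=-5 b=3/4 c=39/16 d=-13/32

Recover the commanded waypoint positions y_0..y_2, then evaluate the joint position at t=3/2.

y_0 = S_0(0) = a_0 = 0
y_1 = S_1(0) = a_1 = -5
y_2 = S_1(2) = 3
t_q=3/2 is in segment 0 (τ=3/2); S_0(τ)=-1233/256

y_0=0 y_1=-5 y_2=3
S(3/2) = -1233/256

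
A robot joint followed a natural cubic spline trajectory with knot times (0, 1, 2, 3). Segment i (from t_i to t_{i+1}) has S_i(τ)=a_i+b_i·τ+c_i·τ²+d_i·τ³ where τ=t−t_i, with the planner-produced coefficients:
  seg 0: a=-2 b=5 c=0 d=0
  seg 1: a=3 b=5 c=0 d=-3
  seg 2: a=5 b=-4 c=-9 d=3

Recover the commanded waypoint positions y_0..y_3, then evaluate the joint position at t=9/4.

y_0=-2 y_1=3 y_2=5 y_3=-5
S(9/4) = 223/64

y_0 = S_0(0) = a_0 = -2
y_1 = S_1(0) = a_1 = 3
y_2 = S_2(0) = a_2 = 5
y_3 = S_2(1) = -5
t_q=9/4 is in segment 2 (τ=1/4); S_2(τ)=223/64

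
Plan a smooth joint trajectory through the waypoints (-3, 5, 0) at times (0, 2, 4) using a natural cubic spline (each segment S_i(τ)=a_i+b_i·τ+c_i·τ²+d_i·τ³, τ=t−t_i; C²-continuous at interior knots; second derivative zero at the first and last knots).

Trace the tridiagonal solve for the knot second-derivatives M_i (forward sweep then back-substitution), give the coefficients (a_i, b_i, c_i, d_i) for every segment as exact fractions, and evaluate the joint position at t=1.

Δ: Δ0=4, Δ1=-5/2
row 1: diag=8, rhs=-39; c'=1/4, d'=-39/8
back: M1=-39/8
M: M0=0, M1=-39/8, M2=0
seg 0: a=-3, c=M0/2=0, d=(M1−M0)/(6·2)=-13/32, b=Δ0−h0·(2M0+M1)/6=45/8
seg 1: a=5, c=M1/2=-39/16, d=(M2−M1)/(6·2)=13/32, b=Δ1−h1·(2M1+M2)/6=3/4
t_q=1 → seg 0, τ=1; S=-3+45/8·τ+0·τ²+-13/32·τ³=71/32

  seg 0: a=-3 b=45/8 c=0 d=-13/32
  seg 1: a=5 b=3/4 c=-39/16 d=13/32
S(1) = 71/32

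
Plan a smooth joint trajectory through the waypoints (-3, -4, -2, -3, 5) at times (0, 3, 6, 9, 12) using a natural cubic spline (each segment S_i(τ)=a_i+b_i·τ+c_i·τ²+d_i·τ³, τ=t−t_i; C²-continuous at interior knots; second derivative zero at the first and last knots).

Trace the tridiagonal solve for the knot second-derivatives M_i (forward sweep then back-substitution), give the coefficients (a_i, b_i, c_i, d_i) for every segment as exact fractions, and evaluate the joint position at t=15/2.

Δ: Δ0=-1/3, Δ1=2/3, Δ2=-1/3, Δ3=8/3
row 1: diag=12, rhs=6; c'=1/4, d'=1/2
row 2: denom=12−3·1/4=45/4; d'=(-6−3·1/2)/(45/4)=-2/3
row 3: denom=12−3·4/15=56/5; d'=(18−3·-2/3)/(56/5)=25/14
back: M3=25/14
back: M2=-2/3−4/15·25/14=-8/7
back: M1=1/2−1/4·-8/7=11/14
M: M0=0, M1=11/14, M2=-8/7, M3=25/14, M4=0
seg 0: a=-3, c=M0/2=0, d=(M1−M0)/(6·3)=11/252, b=Δ0−h0·(2M0+M1)/6=-61/84
seg 1: a=-4, c=M1/2=11/28, d=(M2−M1)/(6·3)=-3/28, b=Δ1−h1·(2M1+M2)/6=19/42
seg 2: a=-2, c=M2/2=-4/7, d=(M3−M2)/(6·3)=41/252, b=Δ2−h2·(2M2+M3)/6=-1/12
seg 3: a=-3, c=M3/2=25/28, d=(M4−M3)/(6·3)=-25/252, b=Δ3−h3·(2M3+M4)/6=37/42
t_q=15/2 → seg 2, τ=3/2; S=-2+-1/12·τ+-4/7·τ²+41/252·τ³=-641/224

  seg 0: a=-3 b=-61/84 c=0 d=11/252
  seg 1: a=-4 b=19/42 c=11/28 d=-3/28
  seg 2: a=-2 b=-1/12 c=-4/7 d=41/252
  seg 3: a=-3 b=37/42 c=25/28 d=-25/252
S(15/2) = -641/224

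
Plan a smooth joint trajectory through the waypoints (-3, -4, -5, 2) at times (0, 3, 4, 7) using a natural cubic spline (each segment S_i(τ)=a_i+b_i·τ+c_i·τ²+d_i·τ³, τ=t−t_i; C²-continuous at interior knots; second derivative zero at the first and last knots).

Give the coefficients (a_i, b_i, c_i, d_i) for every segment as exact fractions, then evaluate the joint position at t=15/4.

Δ: Δ0=-1/3, Δ1=-1, Δ2=7/3
row 1: diag=8, rhs=-4; c'=1/8, d'=-1/2
row 2: denom=8−1·1/8=63/8; d'=(20−1·-1/2)/(63/8)=164/63
back: M2=164/63
back: M1=-1/2−1/8·164/63=-52/63
M: M0=0, M1=-52/63, M2=164/63, M3=0
seg 0: a=-3, c=M0/2=0, d=(M1−M0)/(6·3)=-26/567, b=Δ0−h0·(2M0+M1)/6=5/63
seg 1: a=-4, c=M1/2=-26/63, d=(M2−M1)/(6·1)=4/7, b=Δ1−h1·(2M1+M2)/6=-73/63
seg 2: a=-5, c=M2/2=82/63, d=(M3−M2)/(6·3)=-82/567, b=Δ2−h2·(2M2+M3)/6=-17/63
t_q=15/4 → seg 1, τ=3/4; S=-4+-73/63·τ+-26/63·τ²+4/7·τ³=-1633/336

  seg 0: a=-3 b=5/63 c=0 d=-26/567
  seg 1: a=-4 b=-73/63 c=-26/63 d=4/7
  seg 2: a=-5 b=-17/63 c=82/63 d=-82/567
S(15/4) = -1633/336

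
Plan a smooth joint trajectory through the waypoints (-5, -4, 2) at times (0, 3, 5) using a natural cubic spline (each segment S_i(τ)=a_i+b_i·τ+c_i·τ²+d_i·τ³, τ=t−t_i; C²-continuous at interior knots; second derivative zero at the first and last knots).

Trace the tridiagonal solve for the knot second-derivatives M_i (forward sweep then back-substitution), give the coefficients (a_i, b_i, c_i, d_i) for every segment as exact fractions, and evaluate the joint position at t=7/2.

Δ: Δ0=1/3, Δ1=3
row 1: diag=10, rhs=16; c'=1/5, d'=8/5
back: M1=8/5
M: M0=0, M1=8/5, M2=0
seg 0: a=-5, c=M0/2=0, d=(M1−M0)/(6·3)=4/45, b=Δ0−h0·(2M0+M1)/6=-7/15
seg 1: a=-4, c=M1/2=4/5, d=(M2−M1)/(6·2)=-2/15, b=Δ1−h1·(2M1+M2)/6=29/15
t_q=7/2 → seg 1, τ=1/2; S=-4+29/15·τ+4/5·τ²+-2/15·τ³=-57/20

  seg 0: a=-5 b=-7/15 c=0 d=4/45
  seg 1: a=-4 b=29/15 c=4/5 d=-2/15
S(7/2) = -57/20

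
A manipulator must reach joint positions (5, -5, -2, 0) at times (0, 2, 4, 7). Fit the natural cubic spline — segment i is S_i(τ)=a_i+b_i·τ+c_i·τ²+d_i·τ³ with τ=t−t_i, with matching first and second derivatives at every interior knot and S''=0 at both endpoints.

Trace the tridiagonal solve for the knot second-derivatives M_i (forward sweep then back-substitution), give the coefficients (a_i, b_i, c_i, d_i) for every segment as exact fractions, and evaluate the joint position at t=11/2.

Δ: Δ0=-5, Δ1=3/2, Δ2=2/3
row 1: diag=8, rhs=39; c'=1/4, d'=39/8
row 2: denom=10−2·1/4=19/2; d'=(-5−2·39/8)/(19/2)=-59/38
back: M2=-59/38
back: M1=39/8−1/4·-59/38=100/19
M: M0=0, M1=100/19, M2=-59/38, M3=0
seg 0: a=5, c=M0/2=0, d=(M1−M0)/(6·2)=25/57, b=Δ0−h0·(2M0+M1)/6=-385/57
seg 1: a=-5, c=M1/2=50/19, d=(M2−M1)/(6·2)=-259/456, b=Δ1−h1·(2M1+M2)/6=-85/57
seg 2: a=-2, c=M2/2=-59/76, d=(M3−M2)/(6·3)=59/684, b=Δ2−h2·(2M2+M3)/6=253/114
t_q=11/2 → seg 2, τ=3/2; S=-2+253/114·τ+-59/76·τ²+59/684·τ³=-77/608

  seg 0: a=5 b=-385/57 c=0 d=25/57
  seg 1: a=-5 b=-85/57 c=50/19 d=-259/456
  seg 2: a=-2 b=253/114 c=-59/76 d=59/684
S(11/2) = -77/608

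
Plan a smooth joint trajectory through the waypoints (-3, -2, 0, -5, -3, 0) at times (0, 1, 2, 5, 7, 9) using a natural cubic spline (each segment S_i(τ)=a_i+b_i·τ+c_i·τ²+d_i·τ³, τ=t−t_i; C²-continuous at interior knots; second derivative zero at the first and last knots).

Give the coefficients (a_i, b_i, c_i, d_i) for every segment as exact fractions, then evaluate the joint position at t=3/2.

Δ: Δ0=1, Δ1=2, Δ2=-5/3, Δ3=1, Δ4=3/2
row 1: diag=4, rhs=6; c'=1/4, d'=3/2
row 2: denom=8−1·1/4=31/4; d'=(-22−1·3/2)/(31/4)=-94/31
row 3: denom=10−3·12/31=274/31; d'=(16−3·-94/31)/(274/31)=389/137
row 4: denom=8−2·31/137=1034/137; d'=(3−2·389/137)/(1034/137)=-367/1034
back: M4=-367/1034
back: M3=389/137−31/137·-367/1034=3019/1034
back: M2=-94/31−12/31·3019/1034=-2152/517
back: M1=3/2−1/4·-2152/517=2627/1034
M: M0=0, M1=2627/1034, M2=-2152/517, M3=3019/1034, M4=-367/1034, M5=0
seg 0: a=-3, c=M0/2=0, d=(M1−M0)/(6·1)=2627/6204, b=Δ0−h0·(2M0+M1)/6=3577/6204
seg 1: a=-2, c=M1/2=2627/2068, d=(M2−M1)/(6·1)=-6931/6204, b=Δ1−h1·(2M1+M2)/6=5729/3102
seg 2: a=0, c=M2/2=-1076/517, d=(M3−M2)/(6·3)=2441/6204, b=Δ2−h2·(2M2+M3)/6=6427/6204
seg 3: a=-5, c=M3/2=3019/2068, d=(M4−M3)/(6·2)=-1693/6204, b=Δ3−h3·(2M3+M4)/6=-2569/3102
seg 4: a=-3, c=M4/2=-367/2068, d=(M5−M4)/(6·2)=367/12408, b=Δ4−h4·(2M4+M5)/6=5387/3102
t_q=3/2 → seg 1, τ=1/2; S=-2+5729/3102·τ+2627/2068·τ²+-6931/6204·τ³=-14867/16544

  seg 0: a=-3 b=3577/6204 c=0 d=2627/6204
  seg 1: a=-2 b=5729/3102 c=2627/2068 d=-6931/6204
  seg 2: a=0 b=6427/6204 c=-1076/517 d=2441/6204
  seg 3: a=-5 b=-2569/3102 c=3019/2068 d=-1693/6204
  seg 4: a=-3 b=5387/3102 c=-367/2068 d=367/12408
S(3/2) = -14867/16544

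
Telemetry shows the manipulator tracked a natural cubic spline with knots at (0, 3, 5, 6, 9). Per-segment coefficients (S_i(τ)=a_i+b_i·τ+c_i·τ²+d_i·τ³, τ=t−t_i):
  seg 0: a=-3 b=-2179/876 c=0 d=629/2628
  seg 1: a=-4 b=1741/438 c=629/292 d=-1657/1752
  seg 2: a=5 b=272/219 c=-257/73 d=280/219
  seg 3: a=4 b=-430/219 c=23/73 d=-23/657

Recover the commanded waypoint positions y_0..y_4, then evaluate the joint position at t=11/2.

y_0=-3 y_1=-4 y_2=5 y_3=4 y_4=0
S(11/2) = 1431/292

y_0 = S_0(0) = a_0 = -3
y_1 = S_1(0) = a_1 = -4
y_2 = S_2(0) = a_2 = 5
y_3 = S_3(0) = a_3 = 4
y_4 = S_3(3) = 0
t_q=11/2 is in segment 2 (τ=1/2); S_2(τ)=1431/292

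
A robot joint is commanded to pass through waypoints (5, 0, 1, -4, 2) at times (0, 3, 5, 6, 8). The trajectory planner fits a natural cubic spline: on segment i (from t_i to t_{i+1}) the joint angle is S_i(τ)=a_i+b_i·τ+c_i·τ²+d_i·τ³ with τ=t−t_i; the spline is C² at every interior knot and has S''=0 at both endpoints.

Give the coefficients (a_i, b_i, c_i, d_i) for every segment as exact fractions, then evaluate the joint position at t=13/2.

  seg 0: a=5 b=-6101/1956 c=0 d=947/5868
  seg 1: a=0 b=1211/978 c=947/652 d=-3563/3912
  seg 2: a=1 b=-1898/489 c=-654/163 d=1415/489
  seg 3: a=-4 b=-1577/489 c=761/163 d=-761/978
S(13/2) = -11847/2608

Δ: Δ0=-5/3, Δ1=1/2, Δ2=-5, Δ3=3
row 1: diag=10, rhs=13; c'=1/5, d'=13/10
row 2: denom=6−2·1/5=28/5; d'=(-33−2·13/10)/(28/5)=-89/14
row 3: denom=6−1·5/28=163/28; d'=(48−1·-89/14)/(163/28)=1522/163
back: M3=1522/163
back: M2=-89/14−5/28·1522/163=-1308/163
back: M1=13/10−1/5·-1308/163=947/326
M: M0=0, M1=947/326, M2=-1308/163, M3=1522/163, M4=0
seg 0: a=5, c=M0/2=0, d=(M1−M0)/(6·3)=947/5868, b=Δ0−h0·(2M0+M1)/6=-6101/1956
seg 1: a=0, c=M1/2=947/652, d=(M2−M1)/(6·2)=-3563/3912, b=Δ1−h1·(2M1+M2)/6=1211/978
seg 2: a=1, c=M2/2=-654/163, d=(M3−M2)/(6·1)=1415/489, b=Δ2−h2·(2M2+M3)/6=-1898/489
seg 3: a=-4, c=M3/2=761/163, d=(M4−M3)/(6·2)=-761/978, b=Δ3−h3·(2M3+M4)/6=-1577/489
t_q=13/2 → seg 3, τ=1/2; S=-4+-1577/489·τ+761/163·τ²+-761/978·τ³=-11847/2608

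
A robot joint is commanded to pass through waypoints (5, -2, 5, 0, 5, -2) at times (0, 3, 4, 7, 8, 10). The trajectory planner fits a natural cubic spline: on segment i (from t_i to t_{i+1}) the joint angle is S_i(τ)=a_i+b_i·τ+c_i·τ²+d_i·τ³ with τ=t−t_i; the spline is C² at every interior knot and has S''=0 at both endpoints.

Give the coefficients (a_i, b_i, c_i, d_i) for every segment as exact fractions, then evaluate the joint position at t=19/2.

Δ: Δ0=-7/3, Δ1=7, Δ2=-5/3, Δ3=5, Δ4=-7/2
row 1: diag=8, rhs=56; c'=1/8, d'=7
row 2: denom=8−1·1/8=63/8; d'=(-52−1·7)/(63/8)=-472/63
row 3: denom=8−3·8/21=48/7; d'=(40−3·-472/63)/(48/7)=82/9
row 4: denom=6−1·7/48=281/48; d'=(-51−1·82/9)/(281/48)=-8656/843
back: M4=-8656/843
back: M3=82/9−7/48·-8656/843=2981/281
back: M2=-472/63−8/21·2981/281=-29168/2529
back: M1=7−1/8·-29168/2529=21349/2529
M: M0=0, M1=21349/2529, M2=-29168/2529, M3=2981/281, M4=-8656/843, M5=0
seg 0: a=5, c=M0/2=0, d=(M1−M0)/(6·3)=21349/45522, b=Δ0−h0·(2M0+M1)/6=-33151/5058
seg 1: a=-2, c=M1/2=21349/5058, d=(M2−M1)/(6·1)=-1871/562, b=Δ1−h1·(2M1+M2)/6=15448/2529
seg 2: a=5, c=M2/2=-14584/2529, d=(M3−M2)/(6·3)=55997/45522, b=Δ2−h2·(2M2+M3)/6=23077/5058
seg 3: a=0, c=M3/2=2981/562, d=(M4−M3)/(6·1)=-17599/5058, b=Δ3−h3·(2M3+M4)/6=8030/2529
seg 4: a=5, c=M4/2=-4328/843, d=(M5−M4)/(6·2)=2164/2529, b=Δ4−h4·(2M4+M5)/6=16921/5058
t_q=19/2 → seg 4, τ=3/2; S=5+16921/5058·τ+-4328/843·τ²+2164/2529·τ³=4567/3372

  seg 0: a=5 b=-33151/5058 c=0 d=21349/45522
  seg 1: a=-2 b=15448/2529 c=21349/5058 d=-1871/562
  seg 2: a=5 b=23077/5058 c=-14584/2529 d=55997/45522
  seg 3: a=0 b=8030/2529 c=2981/562 d=-17599/5058
  seg 4: a=5 b=16921/5058 c=-4328/843 d=2164/2529
S(19/2) = 4567/3372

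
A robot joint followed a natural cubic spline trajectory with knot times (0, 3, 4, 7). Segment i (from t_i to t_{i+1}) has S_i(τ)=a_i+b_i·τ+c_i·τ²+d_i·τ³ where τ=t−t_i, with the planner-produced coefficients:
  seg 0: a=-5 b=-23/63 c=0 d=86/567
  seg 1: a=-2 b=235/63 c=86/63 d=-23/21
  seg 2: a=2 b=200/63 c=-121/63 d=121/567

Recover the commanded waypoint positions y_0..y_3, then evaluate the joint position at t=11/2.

y_0=-5 y_1=-2 y_2=2 y_3=0
S(11/2) = 177/56

y_0 = S_0(0) = a_0 = -5
y_1 = S_1(0) = a_1 = -2
y_2 = S_2(0) = a_2 = 2
y_3 = S_2(3) = 0
t_q=11/2 is in segment 2 (τ=3/2); S_2(τ)=177/56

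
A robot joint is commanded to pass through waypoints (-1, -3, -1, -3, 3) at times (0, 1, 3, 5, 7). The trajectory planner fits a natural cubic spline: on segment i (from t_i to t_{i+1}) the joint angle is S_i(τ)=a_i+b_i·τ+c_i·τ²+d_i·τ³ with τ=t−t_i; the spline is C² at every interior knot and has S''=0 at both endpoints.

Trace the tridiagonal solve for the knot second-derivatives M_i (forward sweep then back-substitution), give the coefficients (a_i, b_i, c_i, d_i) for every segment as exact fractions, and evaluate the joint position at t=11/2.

  seg 0: a=-1 b=-221/82 c=0 d=57/82
  seg 1: a=-3 b=-25/41 c=171/82 d=-105/164
  seg 2: a=-1 b=2/41 c=-72/41 d=101/164
  seg 3: a=-3 b=17/41 c=159/82 d=-53/164
S(11/2) = -3081/1312

Δ: Δ0=-2, Δ1=1, Δ2=-1, Δ3=3
row 1: diag=6, rhs=18; c'=1/3, d'=3
row 2: denom=8−2·1/3=22/3; d'=(-12−2·3)/(22/3)=-27/11
row 3: denom=8−2·3/11=82/11; d'=(24−2·-27/11)/(82/11)=159/41
back: M3=159/41
back: M2=-27/11−3/11·159/41=-144/41
back: M1=3−1/3·-144/41=171/41
M: M0=0, M1=171/41, M2=-144/41, M3=159/41, M4=0
seg 0: a=-1, c=M0/2=0, d=(M1−M0)/(6·1)=57/82, b=Δ0−h0·(2M0+M1)/6=-221/82
seg 1: a=-3, c=M1/2=171/82, d=(M2−M1)/(6·2)=-105/164, b=Δ1−h1·(2M1+M2)/6=-25/41
seg 2: a=-1, c=M2/2=-72/41, d=(M3−M2)/(6·2)=101/164, b=Δ2−h2·(2M2+M3)/6=2/41
seg 3: a=-3, c=M3/2=159/82, d=(M4−M3)/(6·2)=-53/164, b=Δ3−h3·(2M3+M4)/6=17/41
t_q=11/2 → seg 3, τ=1/2; S=-3+17/41·τ+159/82·τ²+-53/164·τ³=-3081/1312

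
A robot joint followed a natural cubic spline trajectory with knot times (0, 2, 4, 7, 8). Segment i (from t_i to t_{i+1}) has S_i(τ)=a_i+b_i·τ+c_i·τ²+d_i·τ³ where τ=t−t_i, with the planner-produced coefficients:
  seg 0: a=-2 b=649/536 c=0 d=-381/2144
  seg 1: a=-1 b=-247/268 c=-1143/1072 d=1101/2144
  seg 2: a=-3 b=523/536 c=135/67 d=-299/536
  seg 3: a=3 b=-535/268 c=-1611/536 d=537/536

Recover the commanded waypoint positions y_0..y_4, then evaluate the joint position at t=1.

y_0=-2 y_1=-1 y_2=-3 y_3=3 y_4=-1
S(1) = -2073/2144

y_0 = S_0(0) = a_0 = -2
y_1 = S_1(0) = a_1 = -1
y_2 = S_2(0) = a_2 = -3
y_3 = S_3(0) = a_3 = 3
y_4 = S_3(1) = -1
t_q=1 is in segment 0 (τ=1); S_0(τ)=-2073/2144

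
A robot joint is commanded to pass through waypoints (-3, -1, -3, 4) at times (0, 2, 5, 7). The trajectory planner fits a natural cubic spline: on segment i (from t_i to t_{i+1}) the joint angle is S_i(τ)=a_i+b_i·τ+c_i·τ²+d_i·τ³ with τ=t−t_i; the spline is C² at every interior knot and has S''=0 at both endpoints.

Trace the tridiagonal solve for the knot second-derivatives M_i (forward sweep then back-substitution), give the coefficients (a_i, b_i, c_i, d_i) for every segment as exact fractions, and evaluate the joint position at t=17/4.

Δ: Δ0=1, Δ1=-2/3, Δ2=7/2
row 1: diag=10, rhs=-10; c'=3/10, d'=-1
row 2: denom=10−3·3/10=91/10; d'=(25−3·-1)/(91/10)=40/13
back: M2=40/13
back: M1=-1−3/10·40/13=-25/13
M: M0=0, M1=-25/13, M2=40/13, M3=0
seg 0: a=-3, c=M0/2=0, d=(M1−M0)/(6·2)=-25/156, b=Δ0−h0·(2M0+M1)/6=64/39
seg 1: a=-1, c=M1/2=-25/26, d=(M2−M1)/(6·3)=5/18, b=Δ1−h1·(2M1+M2)/6=-11/39
seg 2: a=-3, c=M2/2=20/13, d=(M3−M2)/(6·2)=-10/39, b=Δ2−h2·(2M2+M3)/6=113/78
t_q=17/4 → seg 1, τ=9/4; S=-1+-11/39·τ+-25/26·τ²+5/18·τ³=-5555/1664

  seg 0: a=-3 b=64/39 c=0 d=-25/156
  seg 1: a=-1 b=-11/39 c=-25/26 d=5/18
  seg 2: a=-3 b=113/78 c=20/13 d=-10/39
S(17/4) = -5555/1664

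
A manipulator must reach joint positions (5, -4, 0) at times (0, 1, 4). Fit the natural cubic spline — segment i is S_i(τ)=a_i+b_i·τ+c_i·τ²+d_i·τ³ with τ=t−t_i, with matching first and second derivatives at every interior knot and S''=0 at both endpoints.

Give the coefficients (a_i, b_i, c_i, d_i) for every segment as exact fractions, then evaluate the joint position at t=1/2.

  seg 0: a=5 b=-247/24 c=0 d=31/24
  seg 1: a=-4 b=-77/12 c=31/8 d=-31/72
S(1/2) = 1/64

Δ: Δ0=-9, Δ1=4/3
row 1: diag=8, rhs=62; c'=3/8, d'=31/4
back: M1=31/4
M: M0=0, M1=31/4, M2=0
seg 0: a=5, c=M0/2=0, d=(M1−M0)/(6·1)=31/24, b=Δ0−h0·(2M0+M1)/6=-247/24
seg 1: a=-4, c=M1/2=31/8, d=(M2−M1)/(6·3)=-31/72, b=Δ1−h1·(2M1+M2)/6=-77/12
t_q=1/2 → seg 0, τ=1/2; S=5+-247/24·τ+0·τ²+31/24·τ³=1/64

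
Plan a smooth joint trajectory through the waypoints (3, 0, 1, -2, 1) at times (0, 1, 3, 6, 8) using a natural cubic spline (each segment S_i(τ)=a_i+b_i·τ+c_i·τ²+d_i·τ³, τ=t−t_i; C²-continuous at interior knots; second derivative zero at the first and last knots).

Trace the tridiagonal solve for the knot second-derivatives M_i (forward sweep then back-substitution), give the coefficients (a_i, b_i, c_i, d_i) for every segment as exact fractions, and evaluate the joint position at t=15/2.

  seg 0: a=3 b=-3763/1012 c=0 d=727/1012
  seg 1: a=0 b=-791/506 c=2181/1012 d=-1137/2024
  seg 2: a=1 b=80/253 c=-615/506 d=131/506
  seg 3: a=-2 b=7/506 c=282/253 d=-47/253
S(15/2) = -199/2024

Δ: Δ0=-3, Δ1=1/2, Δ2=-1, Δ3=3/2
row 1: diag=6, rhs=21; c'=1/3, d'=7/2
row 2: denom=10−2·1/3=28/3; d'=(-9−2·7/2)/(28/3)=-12/7
row 3: denom=10−3·9/28=253/28; d'=(15−3·-12/7)/(253/28)=564/253
back: M3=564/253
back: M2=-12/7−9/28·564/253=-615/253
back: M1=7/2−1/3·-615/253=2181/506
M: M0=0, M1=2181/506, M2=-615/253, M3=564/253, M4=0
seg 0: a=3, c=M0/2=0, d=(M1−M0)/(6·1)=727/1012, b=Δ0−h0·(2M0+M1)/6=-3763/1012
seg 1: a=0, c=M1/2=2181/1012, d=(M2−M1)/(6·2)=-1137/2024, b=Δ1−h1·(2M1+M2)/6=-791/506
seg 2: a=1, c=M2/2=-615/506, d=(M3−M2)/(6·3)=131/506, b=Δ2−h2·(2M2+M3)/6=80/253
seg 3: a=-2, c=M3/2=282/253, d=(M4−M3)/(6·2)=-47/253, b=Δ3−h3·(2M3+M4)/6=7/506
t_q=15/2 → seg 3, τ=3/2; S=-2+7/506·τ+282/253·τ²+-47/253·τ³=-199/2024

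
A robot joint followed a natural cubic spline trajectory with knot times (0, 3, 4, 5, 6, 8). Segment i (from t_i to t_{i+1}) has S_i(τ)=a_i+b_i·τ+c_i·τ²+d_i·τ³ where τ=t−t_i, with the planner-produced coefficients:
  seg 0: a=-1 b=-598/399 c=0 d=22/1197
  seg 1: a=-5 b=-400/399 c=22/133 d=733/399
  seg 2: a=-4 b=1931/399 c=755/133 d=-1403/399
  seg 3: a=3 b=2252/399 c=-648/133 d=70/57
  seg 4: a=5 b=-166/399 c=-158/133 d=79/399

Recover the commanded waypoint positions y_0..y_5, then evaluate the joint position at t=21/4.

y_0 = S_0(0) = a_0 = -1
y_1 = S_1(0) = a_1 = -5
y_2 = S_2(0) = a_2 = -4
y_3 = S_3(0) = a_3 = 3
y_4 = S_4(0) = a_4 = 5
y_5 = S_4(2) = 1
t_q=21/4 is in segment 3 (τ=1/4); S_3(τ)=17559/4256

y_0=-1 y_1=-5 y_2=-4 y_3=3 y_4=5 y_5=1
S(21/4) = 17559/4256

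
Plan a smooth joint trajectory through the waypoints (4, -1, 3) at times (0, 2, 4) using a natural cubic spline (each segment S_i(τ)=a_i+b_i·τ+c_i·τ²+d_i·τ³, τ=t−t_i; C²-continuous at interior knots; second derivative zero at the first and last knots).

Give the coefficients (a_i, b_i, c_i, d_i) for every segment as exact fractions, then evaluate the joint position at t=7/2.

Δ: Δ0=-5/2, Δ1=2
row 1: diag=8, rhs=27; c'=1/4, d'=27/8
back: M1=27/8
M: M0=0, M1=27/8, M2=0
seg 0: a=4, c=M0/2=0, d=(M1−M0)/(6·2)=9/32, b=Δ0−h0·(2M0+M1)/6=-29/8
seg 1: a=-1, c=M1/2=27/16, d=(M2−M1)/(6·2)=-9/32, b=Δ1−h1·(2M1+M2)/6=-1/4
t_q=7/2 → seg 1, τ=3/2; S=-1+-1/4·τ+27/16·τ²+-9/32·τ³=377/256

  seg 0: a=4 b=-29/8 c=0 d=9/32
  seg 1: a=-1 b=-1/4 c=27/16 d=-9/32
S(7/2) = 377/256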